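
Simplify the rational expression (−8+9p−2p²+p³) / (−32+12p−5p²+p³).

Repeated division with remainder:
  p³−2p²+9p−8 = (p³−5p²+12p−32) + (3p²−3p+24)
  p³−5p²+12p−32 = ((1/3)p−4/3)(3p²−3p+24) + (0)
Last nonzero remainder: 3p²−3p+24. Dividing through by 3 gives the monic gcd p²−p+8.
Cancel p²−p+8 from numerator and denominator to get the reduced form.

(−1+p)/(−4+p)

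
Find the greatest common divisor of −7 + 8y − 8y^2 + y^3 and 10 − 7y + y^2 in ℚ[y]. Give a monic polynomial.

1

Repeated division with remainder:
  y^3 − 8y^2 + 8y − 7 = (y − 1)(y^2 − 7y + 10) + (−9y + 3)
  y^2 − 7y + 10 = (−(1/9)y + 20/27)(−9y + 3) + (70/9)
  −9y + 3 = (−(81/70)y + 27/70)(70/9) + (0)
The last nonzero remainder is the constant 70/9, so the polynomials are coprime and gcd = 1.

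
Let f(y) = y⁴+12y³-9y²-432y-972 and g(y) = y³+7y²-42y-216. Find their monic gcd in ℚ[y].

y²+3y-54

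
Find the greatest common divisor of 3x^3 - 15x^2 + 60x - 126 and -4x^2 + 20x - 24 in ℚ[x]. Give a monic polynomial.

Euclidean algorithm in ℚ[x]:
  3x^3 - 15x^2 + 60x - 126 = (-(3/4)x)(-4x^2 + 20x - 24) + (42x - 126)
  -4x^2 + 20x - 24 = (-(2/21)x + 4/21)(42x - 126) + (0)
Last nonzero remainder: 42x - 126. Dividing through by 42 gives the monic gcd x - 3.

x - 3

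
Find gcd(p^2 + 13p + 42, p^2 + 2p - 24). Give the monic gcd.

p + 6

Euclidean algorithm in ℚ[p]:
  p^2 + 13p + 42 = (p^2 + 2p - 24) + (11p + 66)
  p^2 + 2p - 24 = ((1/11)p - 4/11)(11p + 66) + (0)
Last nonzero remainder: 11p + 66. Dividing through by 11 gives the monic gcd p + 6.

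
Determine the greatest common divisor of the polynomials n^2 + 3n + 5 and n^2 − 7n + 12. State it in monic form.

Apply the Euclidean algorithm:
  n^2 + 3n + 5 = (n^2 − 7n + 12) + (10n − 7)
  n^2 − 7n + 12 = ((1/10)n − 63/100)(10n − 7) + (759/100)
  10n − 7 = ((1000/759)n − 700/759)(759/100) + (0)
The last nonzero remainder is the constant 759/100, so the polynomials are coprime and gcd = 1.

1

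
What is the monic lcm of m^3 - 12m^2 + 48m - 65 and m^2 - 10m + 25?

Euclidean algorithm in ℚ[m]:
  m^3 - 12m^2 + 48m - 65 = (m - 2)(m^2 - 10m + 25) + (3m - 15)
  m^2 - 10m + 25 = ((1/3)m - 5/3)(3m - 15) + (0)
Last nonzero remainder: 3m - 15. Dividing through by 3 gives the monic gcd m - 5.
Then lcm(f, g) = f·g / gcd(f, g); expanding and making the result monic gives the answer.

m^4 - 17m^3 + 108m^2 - 305m + 325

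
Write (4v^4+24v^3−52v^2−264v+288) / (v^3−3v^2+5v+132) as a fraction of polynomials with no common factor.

(4v^3+8v^2−84v+72)/(v^2−7v+33)

By polynomial division,
  4v^4+24v^3−52v^2−264v+288 = (4v+36)(v^3−3v^2+5v+132) + (36v^2−972v−4464)
  v^3−3v^2+5v+132 = ((1/36)v+2/3)(36v^2−972v−4464) + (777v+3108)
  36v^2−972v−4464 = ((12/259)v−372/259)(777v+3108) + (0)
Last nonzero remainder: 777v+3108. Dividing through by 777 gives the monic gcd v+4.
Cancel v+4 from numerator and denominator to get the reduced form.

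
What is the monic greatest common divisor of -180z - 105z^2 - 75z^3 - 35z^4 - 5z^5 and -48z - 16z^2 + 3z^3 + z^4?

12z + 7z^2 + z^3

By polynomial division,
  -5z^5 - 35z^4 - 75z^3 - 105z^2 - 180z = (-5z - 20)(z^4 + 3z^3 - 16z^2 - 48z) + (-95z^3 - 665z^2 - 1140z)
  z^4 + 3z^3 - 16z^2 - 48z = (-(1/95)z + 4/95)(-95z^3 - 665z^2 - 1140z) + (0)
Last nonzero remainder: -95z^3 - 665z^2 - 1140z. Dividing through by -95 gives the monic gcd z^3 + 7z^2 + 12z.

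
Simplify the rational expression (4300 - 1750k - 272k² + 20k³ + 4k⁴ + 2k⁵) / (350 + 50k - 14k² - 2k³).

By polynomial division,
  2k⁵ + 4k⁴ + 20k³ - 272k² - 1750k + 4300 = (-k² + 5k - 70)(-2k³ - 14k² + 50k + 350) + (-1152k² + 28800)
  -2k³ - 14k² + 50k + 350 = ((1/576)k + 7/576)(-1152k² + 28800) + (0)
Last nonzero remainder: -1152k² + 28800. Dividing through by -1152 gives the monic gcd k² - 25.
Cancel k² - 25 from numerator and denominator to get the reduced form.

(86 - 35k - 2k² - k³)/(7 + k)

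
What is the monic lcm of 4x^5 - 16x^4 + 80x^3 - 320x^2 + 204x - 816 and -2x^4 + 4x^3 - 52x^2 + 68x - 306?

x^7 - 6x^6 + 37x^5 - 156x^4 + 391x^3 - 1026x^2 + 867x - 1836

By polynomial division,
  4x^5 - 16x^4 + 80x^3 - 320x^2 + 204x - 816 = (-2x + 4)(-2x^4 + 4x^3 - 52x^2 + 68x - 306) + (-40x^3 + 24x^2 - 680x + 408)
  -2x^4 + 4x^3 - 52x^2 + 68x - 306 = ((1/20)x - 7/100)(-40x^3 + 24x^2 - 680x + 408) + (-(408/25)x^2 - 6936/25)
  -40x^3 + 24x^2 - 680x + 408 = ((125/51)x - 25/17)(-(408/25)x^2 - 6936/25) + (0)
Last nonzero remainder: -(408/25)x^2 - 6936/25. Dividing through by -408/25 gives the monic gcd x^2 + 17.
Then lcm(f, g) = f·g / gcd(f, g); expanding and making the result monic gives the answer.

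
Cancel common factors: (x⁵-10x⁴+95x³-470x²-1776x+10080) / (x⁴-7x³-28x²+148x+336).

(x³-7x²+102x-360)/(x²-4x-12)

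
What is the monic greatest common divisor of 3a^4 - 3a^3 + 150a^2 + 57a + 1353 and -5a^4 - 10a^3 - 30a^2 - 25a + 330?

a^2 + a + 11

By polynomial division,
  3a^4 - 3a^3 + 150a^2 + 57a + 1353 = (-3/5)(-5a^4 - 10a^3 - 30a^2 - 25a + 330) + (-9a^3 + 132a^2 + 42a + 1551)
  -5a^4 - 10a^3 - 30a^2 - 25a + 330 = ((5/9)a + 250/27)(-9a^3 + 132a^2 + 42a + 1551) + (-(11480/9)a^2 - (11480/9)a - 126280/9)
  -9a^3 + 132a^2 + 42a + 1551 = ((81/11480)a - 1269/11480)(-(11480/9)a^2 - (11480/9)a - 126280/9) + (0)
Last nonzero remainder: -(11480/9)a^2 - (11480/9)a - 126280/9. Dividing through by -11480/9 gives the monic gcd a^2 + a + 11.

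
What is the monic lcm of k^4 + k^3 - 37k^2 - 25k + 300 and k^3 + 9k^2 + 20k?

k^5 + k^4 - 37k^3 - 25k^2 + 300k

Apply the Euclidean algorithm:
  k^4 + k^3 - 37k^2 - 25k + 300 = (k - 8)(k^3 + 9k^2 + 20k) + (15k^2 + 135k + 300)
  k^3 + 9k^2 + 20k = ((1/15)k)(15k^2 + 135k + 300) + (0)
Last nonzero remainder: 15k^2 + 135k + 300. Dividing through by 15 gives the monic gcd k^2 + 9k + 20.
Then lcm(f, g) = f·g / gcd(f, g); expanding and making the result monic gives the answer.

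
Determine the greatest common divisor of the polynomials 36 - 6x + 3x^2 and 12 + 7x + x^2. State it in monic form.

1

Apply the Euclidean algorithm:
  3x^2 - 6x + 36 = (3)(x^2 + 7x + 12) + (-27x)
  x^2 + 7x + 12 = (-(1/27)x - 7/27)(-27x) + (12)
  -27x = (-(9/4)x)(12) + (0)
The last nonzero remainder is the constant 12, so the polynomials are coprime and gcd = 1.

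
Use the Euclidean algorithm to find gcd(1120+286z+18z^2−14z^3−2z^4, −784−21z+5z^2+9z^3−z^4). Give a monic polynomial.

By polynomial division,
  −2z^4−14z^3+18z^2+286z+1120 = (2)(−z^4+9z^3+5z^2−21z−784) + (−32z^3+8z^2+328z+2688)
  −z^4+9z^3+5z^2−21z−784 = ((1/32)z−35/128)(−32z^3+8z^2+328z+2688) + (−(49/16)z^2−(245/16)z−49)
  −32z^3+8z^2+328z+2688 = ((512/49)z−384/7)(−(49/16)z^2−(245/16)z−49) + (0)
Last nonzero remainder: −(49/16)z^2−(245/16)z−49. Dividing through by −49/16 gives the monic gcd z^2+5z+16.

16+5z+z^2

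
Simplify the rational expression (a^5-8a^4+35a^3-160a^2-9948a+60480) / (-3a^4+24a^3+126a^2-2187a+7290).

By polynomial division,
  a^5-8a^4+35a^3-160a^2-9948a+60480 = (-(1/3)a)(-3a^4+24a^3+126a^2-2187a+7290) + (77a^3-889a^2-7518a+60480)
  -3a^4+24a^3+126a^2-2187a+7290 = (-(3/77)a-117/847)(77a^3-889a^2-7518a+60480) + (-(35055/121)a^2-(105165/121)a+1892970/121)
  77a^3-889a^2-7518a+60480 = (-(9317/35055)a+27104/7011)(-(35055/121)a^2-(105165/121)a+1892970/121) + (0)
Last nonzero remainder: -(35055/121)a^2-(105165/121)a+1892970/121. Dividing through by -35055/121 gives the monic gcd a^2+3a-54.
Cancel a^2+3a-54 from numerator and denominator to get the reduced form.

(-a^3+11a^2-122a+1120)/(3a^2-33a+135)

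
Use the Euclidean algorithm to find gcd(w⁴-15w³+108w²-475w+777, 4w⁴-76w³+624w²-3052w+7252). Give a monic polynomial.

w³-12w²+72w-259

Repeated division with remainder:
  w⁴-15w³+108w²-475w+777 = (1/4)(4w⁴-76w³+624w²-3052w+7252) + (4w³-48w²+288w-1036)
  4w⁴-76w³+624w²-3052w+7252 = (w-7)(4w³-48w²+288w-1036) + (0)
Last nonzero remainder: 4w³-48w²+288w-1036. Dividing through by 4 gives the monic gcd w³-12w²+72w-259.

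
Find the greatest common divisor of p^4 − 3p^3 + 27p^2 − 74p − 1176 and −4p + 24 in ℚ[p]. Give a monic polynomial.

p − 6

Apply the Euclidean algorithm:
  p^4 − 3p^3 + 27p^2 − 74p − 1176 = (−(1/4)p^3 − (3/4)p^2 − (45/4)p − 49)(−4p + 24) + (0)
Last nonzero remainder: −4p + 24. Dividing through by −4 gives the monic gcd p − 6.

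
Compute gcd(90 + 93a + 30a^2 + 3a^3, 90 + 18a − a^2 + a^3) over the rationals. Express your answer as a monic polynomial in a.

3 + a

Euclidean algorithm in ℚ[a]:
  3a^3 + 30a^2 + 93a + 90 = (3)(a^3 − a^2 + 18a + 90) + (33a^2 + 39a − 180)
  a^3 − a^2 + 18a + 90 = ((1/33)a − 8/121)(33a^2 + 39a − 180) + ((3150/121)a + 9450/121)
  33a^2 + 39a − 180 = ((1331/1050)a − 242/105)((3150/121)a + 9450/121) + (0)
Last nonzero remainder: (3150/121)a + 9450/121. Dividing through by 3150/121 gives the monic gcd a + 3.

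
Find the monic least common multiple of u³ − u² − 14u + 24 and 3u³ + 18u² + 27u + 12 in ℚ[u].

Euclidean algorithm in ℚ[u]:
  u³ − u² − 14u + 24 = (1/3)(3u³ + 18u² + 27u + 12) + (−7u² − 23u + 20)
  3u³ + 18u² + 27u + 12 = (−(3/7)u − 57/49)(−7u² − 23u + 20) + ((432/49)u + 1728/49)
  −7u² − 23u + 20 = (−(343/432)u + 245/432)((432/49)u + 1728/49) + (0)
Last nonzero remainder: (432/49)u + 1728/49. Dividing through by 432/49 gives the monic gcd u + 4.
Then lcm(f, g) = f·g / gcd(f, g); expanding and making the result monic gives the answer.

u⁵ + u⁴ − 15u³ − 5u² + 34u + 24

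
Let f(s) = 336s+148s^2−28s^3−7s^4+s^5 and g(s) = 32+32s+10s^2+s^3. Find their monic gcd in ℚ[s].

8+6s+s^2

Apply the Euclidean algorithm:
  s^5−7s^4−28s^3+148s^2+336s = (s^2−17s+110)(s^3+10s^2+32s+32) + (−440s^2−2640s−3520)
  s^3+10s^2+32s+32 = (−(1/440)s−1/110)(−440s^2−2640s−3520) + (0)
Last nonzero remainder: −440s^2−2640s−3520. Dividing through by −440 gives the monic gcd s^2+6s+8.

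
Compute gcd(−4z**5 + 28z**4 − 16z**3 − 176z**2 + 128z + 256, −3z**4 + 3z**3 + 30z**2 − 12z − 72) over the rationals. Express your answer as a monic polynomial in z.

Repeated division with remainder:
  −4z**5 + 28z**4 − 16z**3 − 176z**2 + 128z + 256 = ((4/3)z − 8)(−3z**4 + 3z**3 + 30z**2 − 12z − 72) + (−32z**3 + 80z**2 + 128z − 320)
  −3z**4 + 3z**3 + 30z**2 − 12z − 72 = ((3/32)z + 9/64)(−32z**3 + 80z**2 + 128z − 320) + ((27/4)z**2 − 27)
  −32z**3 + 80z**2 + 128z − 320 = (−(128/27)z + 320/27)((27/4)z**2 − 27) + (0)
Last nonzero remainder: (27/4)z**2 − 27. Dividing through by 27/4 gives the monic gcd z**2 − 4.

z**2 − 4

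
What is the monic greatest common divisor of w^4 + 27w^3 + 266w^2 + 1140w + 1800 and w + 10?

w + 10

Euclidean algorithm in ℚ[w]:
  w^4 + 27w^3 + 266w^2 + 1140w + 1800 = (w^3 + 17w^2 + 96w + 180)(w + 10) + (0)
The last nonzero remainder w + 10 is already monic.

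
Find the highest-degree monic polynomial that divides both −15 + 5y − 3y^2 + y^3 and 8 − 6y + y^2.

Euclidean algorithm in ℚ[y]:
  y^3 − 3y^2 + 5y − 15 = (y + 3)(y^2 − 6y + 8) + (15y − 39)
  y^2 − 6y + 8 = ((1/15)y − 17/75)(15y − 39) + (−21/25)
  15y − 39 = (−(125/7)y + 325/7)(−21/25) + (0)
The last nonzero remainder is the constant −21/25, so the polynomials are coprime and gcd = 1.

1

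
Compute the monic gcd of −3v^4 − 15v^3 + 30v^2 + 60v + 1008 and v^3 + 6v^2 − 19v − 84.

v^2 + 3v − 28

Euclidean algorithm in ℚ[v]:
  −3v^4 − 15v^3 + 30v^2 + 60v + 1008 = (−3v + 3)(v^3 + 6v^2 − 19v − 84) + (−45v^2 − 135v + 1260)
  v^3 + 6v^2 − 19v − 84 = (−(1/45)v − 1/15)(−45v^2 − 135v + 1260) + (0)
Last nonzero remainder: −45v^2 − 135v + 1260. Dividing through by −45 gives the monic gcd v^2 + 3v − 28.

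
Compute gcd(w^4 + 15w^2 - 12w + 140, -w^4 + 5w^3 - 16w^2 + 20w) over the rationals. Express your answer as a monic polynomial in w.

Euclidean algorithm in ℚ[w]:
  w^4 + 15w^2 - 12w + 140 = (-1)(-w^4 + 5w^3 - 16w^2 + 20w) + (5w^3 - w^2 + 8w + 140)
  -w^4 + 5w^3 - 16w^2 + 20w = (-(1/5)w + 24/25)(5w^3 - w^2 + 8w + 140) + (-(336/25)w^2 + (1008/25)w - 672/5)
  5w^3 - w^2 + 8w + 140 = (-(125/336)w - 25/24)(-(336/25)w^2 + (1008/25)w - 672/5) + (0)
Last nonzero remainder: -(336/25)w^2 + (1008/25)w - 672/5. Dividing through by -336/25 gives the monic gcd w^2 - 3w + 10.

w^2 - 3w + 10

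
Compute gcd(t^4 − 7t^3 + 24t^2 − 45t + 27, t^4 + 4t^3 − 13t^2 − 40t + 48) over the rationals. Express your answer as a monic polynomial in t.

Euclidean algorithm in ℚ[t]:
  t^4 − 7t^3 + 24t^2 − 45t + 27 = (t^4 + 4t^3 − 13t^2 − 40t + 48) + (−11t^3 + 37t^2 − 5t − 21)
  t^4 + 4t^3 − 13t^2 − 40t + 48 = (−(1/11)t − 81/121)(−11t^3 + 37t^2 − 5t − 21) + ((1369/121)t^2 − (5476/121)t + 4107/121)
  −11t^3 + 37t^2 − 5t − 21 = (−(1331/1369)t − 847/1369)((1369/121)t^2 − (5476/121)t + 4107/121) + (0)
Last nonzero remainder: (1369/121)t^2 − (5476/121)t + 4107/121. Dividing through by 1369/121 gives the monic gcd t^2 − 4t + 3.

t^2 − 4t + 3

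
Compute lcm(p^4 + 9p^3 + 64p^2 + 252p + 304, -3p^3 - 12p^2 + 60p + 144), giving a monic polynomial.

p^6 + 11p^5 + 58p^4 + 164p^3 - 728p^2 - 5440p - 7296

Repeated division with remainder:
  p^4 + 9p^3 + 64p^2 + 252p + 304 = (-(1/3)p - 5/3)(-3p^3 - 12p^2 + 60p + 144) + (64p^2 + 400p + 544)
  -3p^3 - 12p^2 + 60p + 144 = (-(3/64)p + 27/256)(64p^2 + 400p + 544) + ((693/16)p + 693/8)
  64p^2 + 400p + 544 = ((1024/693)p + 4352/693)((693/16)p + 693/8) + (0)
Last nonzero remainder: (693/16)p + 693/8. Dividing through by 693/16 gives the monic gcd p + 2.
Then lcm(f, g) = f·g / gcd(f, g); expanding and making the result monic gives the answer.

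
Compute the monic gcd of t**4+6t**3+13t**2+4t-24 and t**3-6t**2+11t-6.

Repeated division with remainder:
  t**4+6t**3+13t**2+4t-24 = (t+12)(t**3-6t**2+11t-6) + (74t**2-122t+48)
  t**3-6t**2+11t-6 = ((1/74)t-161/2738)(74t**2-122t+48) + ((4350/1369)t-4350/1369)
  74t**2-122t+48 = ((50653/2175)t-10952/725)((4350/1369)t-4350/1369) + (0)
Last nonzero remainder: (4350/1369)t-4350/1369. Dividing through by 4350/1369 gives the monic gcd t-1.

t-1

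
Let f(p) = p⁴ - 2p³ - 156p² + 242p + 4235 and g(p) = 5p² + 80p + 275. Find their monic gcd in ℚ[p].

Euclidean algorithm in ℚ[p]:
  p⁴ - 2p³ - 156p² + 242p + 4235 = ((1/5)p² - (18/5)p + 77/5)(5p² + 80p + 275) + (0)
Last nonzero remainder: 5p² + 80p + 275. Dividing through by 5 gives the monic gcd p² + 16p + 55.

p² + 16p + 55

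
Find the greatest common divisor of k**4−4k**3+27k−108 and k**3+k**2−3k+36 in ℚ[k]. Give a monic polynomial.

k**2−3k+9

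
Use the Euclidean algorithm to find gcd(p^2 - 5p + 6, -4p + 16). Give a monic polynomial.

By polynomial division,
  p^2 - 5p + 6 = (-(1/4)p + 1/4)(-4p + 16) + (2)
  -4p + 16 = (-2p + 8)(2) + (0)
The last nonzero remainder is the constant 2, so the polynomials are coprime and gcd = 1.

1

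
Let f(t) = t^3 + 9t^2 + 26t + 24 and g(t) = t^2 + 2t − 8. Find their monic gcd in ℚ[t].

t + 4

By polynomial division,
  t^3 + 9t^2 + 26t + 24 = (t + 7)(t^2 + 2t − 8) + (20t + 80)
  t^2 + 2t − 8 = ((1/20)t − 1/10)(20t + 80) + (0)
Last nonzero remainder: 20t + 80. Dividing through by 20 gives the monic gcd t + 4.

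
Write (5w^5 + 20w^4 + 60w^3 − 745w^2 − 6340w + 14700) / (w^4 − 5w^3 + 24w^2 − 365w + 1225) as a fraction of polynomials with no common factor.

Repeated division with remainder:
  5w^5 + 20w^4 + 60w^3 − 745w^2 − 6340w + 14700 = (5w + 45)(w^4 − 5w^3 + 24w^2 − 365w + 1225) + (165w^3 + 3960w − 40425)
  w^4 − 5w^3 + 24w^2 − 365w + 1225 = ((1/165)w − 1/33)(165w^3 + 3960w − 40425) + (0)
Last nonzero remainder: 165w^3 + 3960w − 40425. Dividing through by 165 gives the monic gcd w^3 + 24w − 245.
Cancel w^3 + 24w − 245 from numerator and denominator to get the reduced form.

(5w^2 + 20w − 60)/(w − 5)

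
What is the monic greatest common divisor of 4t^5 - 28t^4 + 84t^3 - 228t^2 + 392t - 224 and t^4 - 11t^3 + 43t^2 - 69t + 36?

Euclidean algorithm in ℚ[t]:
  4t^5 - 28t^4 + 84t^3 - 228t^2 + 392t - 224 = (4t + 16)(t^4 - 11t^3 + 43t^2 - 69t + 36) + (88t^3 - 640t^2 + 1352t - 800)
  t^4 - 11t^3 + 43t^2 - 69t + 36 = ((1/88)t - 41/968)(88t^3 - 640t^2 + 1352t - 800) + ((64/121)t^2 - (320/121)t + 256/121)
  88t^3 - 640t^2 + 1352t - 800 = ((1331/8)t - 3025/8)((64/121)t^2 - (320/121)t + 256/121) + (0)
Last nonzero remainder: (64/121)t^2 - (320/121)t + 256/121. Dividing through by 64/121 gives the monic gcd t^2 - 5t + 4.

t^2 - 5t + 4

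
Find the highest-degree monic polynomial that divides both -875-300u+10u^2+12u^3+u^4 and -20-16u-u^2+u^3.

-5+u

Euclidean algorithm in ℚ[u]:
  u^4+12u^3+10u^2-300u-875 = (u+13)(u^3-u^2-16u-20) + (39u^2-72u-615)
  u^3-u^2-16u-20 = ((1/39)u+11/507)(39u^2-72u-615) + ((225/169)u-1125/169)
  39u^2-72u-615 = ((2197/75)u+6929/75)((225/169)u-1125/169) + (0)
Last nonzero remainder: (225/169)u-1125/169. Dividing through by 225/169 gives the monic gcd u-5.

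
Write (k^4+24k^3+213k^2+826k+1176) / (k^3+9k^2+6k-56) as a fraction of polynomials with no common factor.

Euclidean algorithm in ℚ[k]:
  k^4+24k^3+213k^2+826k+1176 = (k+15)(k^3+9k^2+6k-56) + (72k^2+792k+2016)
  k^3+9k^2+6k-56 = ((1/72)k-1/36)(72k^2+792k+2016) + (0)
Last nonzero remainder: 72k^2+792k+2016. Dividing through by 72 gives the monic gcd k^2+11k+28.
Cancel k^2+11k+28 from numerator and denominator to get the reduced form.

(k^2+13k+42)/(k-2)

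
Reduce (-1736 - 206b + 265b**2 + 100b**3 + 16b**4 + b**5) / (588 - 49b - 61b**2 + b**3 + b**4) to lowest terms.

Euclidean algorithm in ℚ[b]:
  b**5 + 16b**4 + 100b**3 + 265b**2 - 206b - 1736 = (b + 15)(b**4 + b**3 - 61b**2 - 49b + 588) + (146b**3 + 1229b**2 - 59b - 10556)
  b**4 + b**3 - 61b**2 - 49b + 588 = ((1/146)b - 1083/21316)(146b**3 + 1229b**2 - 59b - 10556) + ((39345/21316)b**2 + (432795/21316)b + 275415/5329)
  146b**3 + 1229b**2 - 59b - 10556 = ((3112136/39345)b - 8036132/39345)((39345/21316)b**2 + (432795/21316)b + 275415/5329) + (0)
Last nonzero remainder: (39345/21316)b**2 + (432795/21316)b + 275415/5329. Dividing through by 39345/21316 gives the monic gcd b**2 + 11b + 28.
Cancel b**2 + 11b + 28 from numerator and denominator to get the reduced form.

(-62 + 17b + 5b**2 + b**3)/(21 - 10b + b**2)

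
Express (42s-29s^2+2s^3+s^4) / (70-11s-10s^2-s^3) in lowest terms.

Apply the Euclidean algorithm:
  s^4+2s^3-29s^2+42s = (-s+8)(-s^3-10s^2-11s+70) + (40s^2+200s-560)
  -s^3-10s^2-11s+70 = (-(1/40)s-1/8)(40s^2+200s-560) + (0)
Last nonzero remainder: 40s^2+200s-560. Dividing through by 40 gives the monic gcd s^2+5s-14.
Cancel s^2+5s-14 from numerator and denominator to get the reduced form.

(3s-s^2)/(5+s)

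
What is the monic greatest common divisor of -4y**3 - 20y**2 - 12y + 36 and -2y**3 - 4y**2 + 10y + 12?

y + 3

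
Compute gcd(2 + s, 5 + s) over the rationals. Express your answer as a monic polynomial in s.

1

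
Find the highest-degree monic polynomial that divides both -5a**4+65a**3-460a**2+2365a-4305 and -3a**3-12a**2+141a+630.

Euclidean algorithm in ℚ[a]:
  -5a**4+65a**3-460a**2+2365a-4305 = ((5/3)a-85/3)(-3a**3-12a**2+141a+630) + (-1035a**2+5310a+13545)
  -3a**3-12a**2+141a+630 = ((1/345)a+14/529)(-1035a**2+5310a+13545) + (-(20520/529)a+143640/529)
  -1035a**2+5310a+13545 = ((12167/456)a+22747/456)(-(20520/529)a+143640/529) + (0)
Last nonzero remainder: -(20520/529)a+143640/529. Dividing through by -20520/529 gives the monic gcd a-7.

a-7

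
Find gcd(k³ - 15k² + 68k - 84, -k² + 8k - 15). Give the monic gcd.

1

By polynomial division,
  k³ - 15k² + 68k - 84 = (-k + 7)(-k² + 8k - 15) + (-3k + 21)
  -k² + 8k - 15 = ((1/3)k - 1/3)(-3k + 21) + (-8)
  -3k + 21 = ((3/8)k - 21/8)(-8) + (0)
The last nonzero remainder is the constant -8, so the polynomials are coprime and gcd = 1.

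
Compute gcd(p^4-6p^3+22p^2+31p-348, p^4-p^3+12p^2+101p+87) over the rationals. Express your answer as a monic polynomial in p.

p^3-2p^2+14p+87

By polynomial division,
  p^4-6p^3+22p^2+31p-348 = (p^4-p^3+12p^2+101p+87) + (-5p^3+10p^2-70p-435)
  p^4-p^3+12p^2+101p+87 = (-(1/5)p-1/5)(-5p^3+10p^2-70p-435) + (0)
Last nonzero remainder: -5p^3+10p^2-70p-435. Dividing through by -5 gives the monic gcd p^3-2p^2+14p+87.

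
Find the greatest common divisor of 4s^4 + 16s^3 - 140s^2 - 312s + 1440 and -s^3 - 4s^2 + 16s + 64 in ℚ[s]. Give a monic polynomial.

s - 4

Euclidean algorithm in ℚ[s]:
  4s^4 + 16s^3 - 140s^2 - 312s + 1440 = (-4s)(-s^3 - 4s^2 + 16s + 64) + (-76s^2 - 56s + 1440)
  -s^3 - 4s^2 + 16s + 64 = ((1/76)s + 31/722)(-76s^2 - 56s + 1440) + (-(196/361)s + 784/361)
  -76s^2 - 56s + 1440 = ((6859/49)s + 32490/49)(-(196/361)s + 784/361) + (0)
Last nonzero remainder: -(196/361)s + 784/361. Dividing through by -196/361 gives the monic gcd s - 4.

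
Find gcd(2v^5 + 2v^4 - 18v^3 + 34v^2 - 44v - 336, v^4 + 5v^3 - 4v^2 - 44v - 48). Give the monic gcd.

v^3 + 3v^2 - 10v - 24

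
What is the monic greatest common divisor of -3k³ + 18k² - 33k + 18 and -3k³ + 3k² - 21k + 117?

k - 3

Apply the Euclidean algorithm:
  -3k³ + 18k² - 33k + 18 = (-3k³ + 3k² - 21k + 117) + (15k² - 12k - 99)
  -3k³ + 3k² - 21k + 117 = (-(1/5)k + 1/25)(15k² - 12k - 99) + (-(1008/25)k + 3024/25)
  15k² - 12k - 99 = (-(125/336)k - 275/336)(-(1008/25)k + 3024/25) + (0)
Last nonzero remainder: -(1008/25)k + 3024/25. Dividing through by -1008/25 gives the monic gcd k - 3.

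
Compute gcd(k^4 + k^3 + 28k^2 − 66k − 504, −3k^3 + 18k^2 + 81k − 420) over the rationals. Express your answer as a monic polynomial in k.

By polynomial division,
  k^4 + k^3 + 28k^2 − 66k − 504 = (−(1/3)k − 7/3)(−3k^3 + 18k^2 + 81k − 420) + (97k^2 − 17k − 1484)
  −3k^3 + 18k^2 + 81k − 420 = (−(3/97)k + 1695/9409)(97k^2 − 17k − 1484) + ((359100/9409)k − 1436400/9409)
  97k^2 − 17k − 1484 = ((912673/359100)k + 498677/51300)((359100/9409)k − 1436400/9409) + (0)
Last nonzero remainder: (359100/9409)k − 1436400/9409. Dividing through by 359100/9409 gives the monic gcd k − 4.

k − 4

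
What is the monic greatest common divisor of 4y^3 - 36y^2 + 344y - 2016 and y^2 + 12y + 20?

Euclidean algorithm in ℚ[y]:
  4y^3 - 36y^2 + 344y - 2016 = (4y - 84)(y^2 + 12y + 20) + (1272y - 336)
  y^2 + 12y + 20 = ((1/1272)y + 325/33708)(1272y - 336) + (65280/2809)
  1272y - 336 = ((148877/2720)y - 19663/1360)(65280/2809) + (0)
The last nonzero remainder is the constant 65280/2809, so the polynomials are coprime and gcd = 1.

1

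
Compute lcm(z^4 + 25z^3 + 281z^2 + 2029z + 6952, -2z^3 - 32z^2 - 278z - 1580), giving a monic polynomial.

By polynomial division,
  z^4 + 25z^3 + 281z^2 + 2029z + 6952 = (-(1/2)z - 9/2)(-2z^3 - 32z^2 - 278z - 1580) + (-2z^2 - 12z - 158)
  -2z^3 - 32z^2 - 278z - 1580 = (z + 10)(-2z^2 - 12z - 158) + (0)
Last nonzero remainder: -2z^2 - 12z - 158. Dividing through by -2 gives the monic gcd z^2 + 6z + 79.
Then lcm(f, g) = f·g / gcd(f, g); expanding and making the result monic gives the answer.

z^5 + 35z^4 + 531z^3 + 4839z^2 + 27242z + 69520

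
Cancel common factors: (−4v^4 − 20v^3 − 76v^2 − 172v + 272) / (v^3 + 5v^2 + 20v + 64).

(−4v^3 − 4v^2 − 60v + 68)/(v^2 + v + 16)

Apply the Euclidean algorithm:
  −4v^4 − 20v^3 − 76v^2 − 172v + 272 = (−4v)(v^3 + 5v^2 + 20v + 64) + (4v^2 + 84v + 272)
  v^3 + 5v^2 + 20v + 64 = ((1/4)v − 4)(4v^2 + 84v + 272) + (288v + 1152)
  4v^2 + 84v + 272 = ((1/72)v + 17/72)(288v + 1152) + (0)
Last nonzero remainder: 288v + 1152. Dividing through by 288 gives the monic gcd v + 4.
Cancel v + 4 from numerator and denominator to get the reduced form.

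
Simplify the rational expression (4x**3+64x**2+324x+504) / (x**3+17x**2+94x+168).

(4x+12)/(x+4)

Apply the Euclidean algorithm:
  4x**3+64x**2+324x+504 = (4)(x**3+17x**2+94x+168) + (-4x**2-52x-168)
  x**3+17x**2+94x+168 = (-(1/4)x-1)(-4x**2-52x-168) + (0)
Last nonzero remainder: -4x**2-52x-168. Dividing through by -4 gives the monic gcd x**2+13x+42.
Cancel x**2+13x+42 from numerator and denominator to get the reduced form.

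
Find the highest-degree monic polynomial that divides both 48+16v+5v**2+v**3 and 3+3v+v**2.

1

Euclidean algorithm in ℚ[v]:
  v**3+5v**2+16v+48 = (v+2)(v**2+3v+3) + (7v+42)
  v**2+3v+3 = ((1/7)v−3/7)(7v+42) + (21)
  7v+42 = ((1/3)v+2)(21) + (0)
The last nonzero remainder is the constant 21, so the polynomials are coprime and gcd = 1.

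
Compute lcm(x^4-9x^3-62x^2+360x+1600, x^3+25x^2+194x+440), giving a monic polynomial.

x^6+12x^5-141x^4-1932x^3+2340x^2+73200x+176000

Euclidean algorithm in ℚ[x]:
  x^4-9x^3-62x^2+360x+1600 = (x-34)(x^3+25x^2+194x+440) + (594x^2+6516x+16560)
  x^3+25x^2+194x+440 = ((1/594)x+463/19602)(594x^2+6516x+16560) + ((13300/1089)x+53200/1089)
  594x^2+6516x+16560 = ((323433/6650)x+225423/665)((13300/1089)x+53200/1089) + (0)
Last nonzero remainder: (13300/1089)x+53200/1089. Dividing through by 13300/1089 gives the monic gcd x+4.
Then lcm(f, g) = f·g / gcd(f, g); expanding and making the result monic gives the answer.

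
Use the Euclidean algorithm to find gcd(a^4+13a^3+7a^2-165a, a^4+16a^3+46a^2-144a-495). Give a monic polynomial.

a^3+13a^2+7a-165

By polynomial division,
  a^4+13a^3+7a^2-165a = (a^4+16a^3+46a^2-144a-495) + (-3a^3-39a^2-21a+495)
  a^4+16a^3+46a^2-144a-495 = (-(1/3)a-1)(-3a^3-39a^2-21a+495) + (0)
Last nonzero remainder: -3a^3-39a^2-21a+495. Dividing through by -3 gives the monic gcd a^3+13a^2+7a-165.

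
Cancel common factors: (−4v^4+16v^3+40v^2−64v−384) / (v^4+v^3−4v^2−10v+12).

(−4v^2+32v−64)/(v^2−3v+2)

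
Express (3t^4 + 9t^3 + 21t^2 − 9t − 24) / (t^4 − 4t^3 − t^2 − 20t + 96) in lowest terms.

(3t^2 − 3)/(t^2 − 7t + 12)

Repeated division with remainder:
  3t^4 + 9t^3 + 21t^2 − 9t − 24 = (3)(t^4 − 4t^3 − t^2 − 20t + 96) + (21t^3 + 24t^2 + 51t − 312)
  t^4 − 4t^3 − t^2 − 20t + 96 = ((1/21)t − 12/49)(21t^3 + 24t^2 + 51t − 312) + ((120/49)t^2 + (360/49)t + 960/49)
  21t^3 + 24t^2 + 51t − 312 = ((343/40)t − 637/40)((120/49)t^2 + (360/49)t + 960/49) + (0)
Last nonzero remainder: (120/49)t^2 + (360/49)t + 960/49. Dividing through by 120/49 gives the monic gcd t^2 + 3t + 8.
Cancel t^2 + 3t + 8 from numerator and denominator to get the reduced form.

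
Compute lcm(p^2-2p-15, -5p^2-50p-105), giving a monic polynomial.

p^3+5p^2-29p-105

Apply the Euclidean algorithm:
  p^2-2p-15 = (-1/5)(-5p^2-50p-105) + (-12p-36)
  -5p^2-50p-105 = ((5/12)p+35/12)(-12p-36) + (0)
Last nonzero remainder: -12p-36. Dividing through by -12 gives the monic gcd p+3.
Then lcm(f, g) = f·g / gcd(f, g); expanding and making the result monic gives the answer.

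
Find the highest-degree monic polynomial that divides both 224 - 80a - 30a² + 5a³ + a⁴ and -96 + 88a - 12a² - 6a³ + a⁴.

By polynomial division,
  a⁴ + 5a³ - 30a² - 80a + 224 = (a⁴ - 6a³ - 12a² + 88a - 96) + (11a³ - 18a² - 168a + 320)
  a⁴ - 6a³ - 12a² + 88a - 96 = ((1/11)a - 48/121)(11a³ - 18a² - 168a + 320) + (-(468/121)a² - (936/121)a + 3744/121)
  11a³ - 18a² - 168a + 320 = (-(1331/468)a + 1210/117)(-(468/121)a² - (936/121)a + 3744/121) + (0)
Last nonzero remainder: -(468/121)a² - (936/121)a + 3744/121. Dividing through by -468/121 gives the monic gcd a² + 2a - 8.

-8 + 2a + a²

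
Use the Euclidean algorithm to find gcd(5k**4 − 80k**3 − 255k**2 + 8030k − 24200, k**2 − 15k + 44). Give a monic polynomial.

k**2 − 15k + 44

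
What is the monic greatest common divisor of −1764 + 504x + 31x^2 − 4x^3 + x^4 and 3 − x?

By polynomial division,
  x^4 − 4x^3 + 31x^2 + 504x − 1764 = (−x^3 + x^2 − 28x − 588)(−x + 3) + (0)
Last nonzero remainder: −x + 3. Dividing through by −1 gives the monic gcd x − 3.

−3 + x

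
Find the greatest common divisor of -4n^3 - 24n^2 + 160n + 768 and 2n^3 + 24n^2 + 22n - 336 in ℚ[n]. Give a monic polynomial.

Apply the Euclidean algorithm:
  -4n^3 - 24n^2 + 160n + 768 = (-2)(2n^3 + 24n^2 + 22n - 336) + (24n^2 + 204n + 96)
  2n^3 + 24n^2 + 22n - 336 = ((1/12)n + 7/24)(24n^2 + 204n + 96) + (-(91/2)n - 364)
  24n^2 + 204n + 96 = (-(48/91)n - 24/91)(-(91/2)n - 364) + (0)
Last nonzero remainder: -(91/2)n - 364. Dividing through by -91/2 gives the monic gcd n + 8.

n + 8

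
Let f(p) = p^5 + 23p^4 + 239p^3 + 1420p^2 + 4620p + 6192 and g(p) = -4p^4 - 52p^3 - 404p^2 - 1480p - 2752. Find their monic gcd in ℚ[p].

p^2 + 7p + 43

Apply the Euclidean algorithm:
  p^5 + 23p^4 + 239p^3 + 1420p^2 + 4620p + 6192 = (-(1/4)p - 5/2)(-4p^4 - 52p^3 - 404p^2 - 1480p - 2752) + (8p^3 + 40p^2 + 232p - 688)
  -4p^4 - 52p^3 - 404p^2 - 1480p - 2752 = (-(1/2)p - 4)(8p^3 + 40p^2 + 232p - 688) + (-128p^2 - 896p - 5504)
  8p^3 + 40p^2 + 232p - 688 = (-(1/16)p + 1/8)(-128p^2 - 896p - 5504) + (0)
Last nonzero remainder: -128p^2 - 896p - 5504. Dividing through by -128 gives the monic gcd p^2 + 7p + 43.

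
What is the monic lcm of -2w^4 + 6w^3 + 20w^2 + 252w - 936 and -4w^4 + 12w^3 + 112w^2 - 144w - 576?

w^6 + 3w^5 - 20w^4 - 210w^3 - 368w^2 + 1800w + 3744

Euclidean algorithm in ℚ[w]:
  -2w^4 + 6w^3 + 20w^2 + 252w - 936 = (1/2)(-4w^4 + 12w^3 + 112w^2 - 144w - 576) + (-36w^2 + 324w - 648)
  -4w^4 + 12w^3 + 112w^2 - 144w - 576 = ((1/9)w^2 + (2/3)w + 8/9)(-36w^2 + 324w - 648) + (0)
Last nonzero remainder: -36w^2 + 324w - 648. Dividing through by -36 gives the monic gcd w^2 - 9w + 18.
Then lcm(f, g) = f·g / gcd(f, g); expanding and making the result monic gives the answer.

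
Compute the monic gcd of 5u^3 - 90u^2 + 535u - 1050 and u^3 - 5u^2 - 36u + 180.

Euclidean algorithm in ℚ[u]:
  5u^3 - 90u^2 + 535u - 1050 = (5)(u^3 - 5u^2 - 36u + 180) + (-65u^2 + 715u - 1950)
  u^3 - 5u^2 - 36u + 180 = (-(1/65)u - 6/65)(-65u^2 + 715u - 1950) + (0)
Last nonzero remainder: -65u^2 + 715u - 1950. Dividing through by -65 gives the monic gcd u^2 - 11u + 30.

u^2 - 11u + 30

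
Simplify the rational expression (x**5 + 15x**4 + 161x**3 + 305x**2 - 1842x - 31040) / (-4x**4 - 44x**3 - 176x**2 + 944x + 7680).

(-x**2 - 10x - 97)/(4x + 24)

Repeated division with remainder:
  x**5 + 15x**4 + 161x**3 + 305x**2 - 1842x - 31040 = (-(1/4)x - 1)(-4x**4 - 44x**3 - 176x**2 + 944x + 7680) + (73x**3 + 365x**2 + 1022x - 23360)
  -4x**4 - 44x**3 - 176x**2 + 944x + 7680 = (-(4/73)x - 24/73)(73x**3 + 365x**2 + 1022x - 23360) + (0)
Last nonzero remainder: 73x**3 + 365x**2 + 1022x - 23360. Dividing through by 73 gives the monic gcd x**3 + 5x**2 + 14x - 320.
Cancel x**3 + 5x**2 + 14x - 320 from numerator and denominator to get the reduced form.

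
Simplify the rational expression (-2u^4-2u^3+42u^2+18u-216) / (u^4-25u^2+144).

Euclidean algorithm in ℚ[u]:
  -2u^4-2u^3+42u^2+18u-216 = (-2)(u^4-25u^2+144) + (-2u^3-8u^2+18u+72)
  u^4-25u^2+144 = (-(1/2)u+2)(-2u^3-8u^2+18u+72) + (0)
Last nonzero remainder: -2u^3-8u^2+18u+72. Dividing through by -2 gives the monic gcd u^3+4u^2-9u-36.
Cancel u^3+4u^2-9u-36 from numerator and denominator to get the reduced form.

(-2u+6)/(u-4)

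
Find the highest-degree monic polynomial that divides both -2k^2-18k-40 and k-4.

Apply the Euclidean algorithm:
  -2k^2-18k-40 = (-2k-26)(k-4) + (-144)
  k-4 = (-(1/144)k+1/36)(-144) + (0)
The last nonzero remainder is the constant -144, so the polynomials are coprime and gcd = 1.

1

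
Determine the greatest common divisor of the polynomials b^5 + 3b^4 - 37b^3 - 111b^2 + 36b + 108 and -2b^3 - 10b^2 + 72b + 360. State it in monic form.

b^2 - 36

Apply the Euclidean algorithm:
  b^5 + 3b^4 - 37b^3 - 111b^2 + 36b + 108 = (-(1/2)b^2 + b - 9/2)(-2b^3 - 10b^2 + 72b + 360) + (-48b^2 + 1728)
  -2b^3 - 10b^2 + 72b + 360 = ((1/24)b + 5/24)(-48b^2 + 1728) + (0)
Last nonzero remainder: -48b^2 + 1728. Dividing through by -48 gives the monic gcd b^2 - 36.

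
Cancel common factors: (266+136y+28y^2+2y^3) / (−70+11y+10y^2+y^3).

(38+14y+2y^2)/(−10+3y+y^2)

By polynomial division,
  2y^3+28y^2+136y+266 = (2)(y^3+10y^2+11y−70) + (8y^2+114y+406)
  y^3+10y^2+11y−70 = ((1/8)y−17/32)(8y^2+114y+406) + ((333/16)y+2331/16)
  8y^2+114y+406 = ((128/333)y+928/333)((333/16)y+2331/16) + (0)
Last nonzero remainder: (333/16)y+2331/16. Dividing through by 333/16 gives the monic gcd y+7.
Cancel y+7 from numerator and denominator to get the reduced form.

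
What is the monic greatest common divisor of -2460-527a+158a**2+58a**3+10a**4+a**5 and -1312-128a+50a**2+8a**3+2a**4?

Repeated division with remainder:
  a**5+10a**4+58a**3+158a**2-527a-2460 = ((1/2)a+3)(2a**4+8a**3+50a**2-128a-1312) + (9a**3+72a**2+513a+1476)
  2a**4+8a**3+50a**2-128a-1312 = ((2/9)a-8/9)(9a**3+72a**2+513a+1476) + (0)
Last nonzero remainder: 9a**3+72a**2+513a+1476. Dividing through by 9 gives the monic gcd a**3+8a**2+57a+164.

164+57a+8a**2+a**3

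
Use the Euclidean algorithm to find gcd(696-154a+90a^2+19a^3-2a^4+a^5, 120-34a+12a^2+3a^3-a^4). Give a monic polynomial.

24-2a+2a^2+a^3

Repeated division with remainder:
  a^5-2a^4+19a^3+90a^2-154a+696 = (-a-1)(-a^4+3a^3+12a^2-34a+120) + (34a^3+68a^2-68a+816)
  -a^4+3a^3+12a^2-34a+120 = (-(1/34)a+5/34)(34a^3+68a^2-68a+816) + (0)
Last nonzero remainder: 34a^3+68a^2-68a+816. Dividing through by 34 gives the monic gcd a^3+2a^2-2a+24.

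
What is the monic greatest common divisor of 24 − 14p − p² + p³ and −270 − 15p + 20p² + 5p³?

−3 + p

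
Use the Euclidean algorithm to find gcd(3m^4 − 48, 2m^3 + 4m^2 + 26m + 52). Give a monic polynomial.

By polynomial division,
  3m^4 − 48 = ((3/2)m − 3)(2m^3 + 4m^2 + 26m + 52) + (−27m^2 + 108)
  2m^3 + 4m^2 + 26m + 52 = (−(2/27)m − 4/27)(−27m^2 + 108) + (34m + 68)
  −27m^2 + 108 = (−(27/34)m + 27/17)(34m + 68) + (0)
Last nonzero remainder: 34m + 68. Dividing through by 34 gives the monic gcd m + 2.

m + 2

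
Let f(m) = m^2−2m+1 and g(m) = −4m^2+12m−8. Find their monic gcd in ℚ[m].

Apply the Euclidean algorithm:
  m^2−2m+1 = (−1/4)(−4m^2+12m−8) + (m−1)
  −4m^2+12m−8 = (−4m+8)(m−1) + (0)
The last nonzero remainder m−1 is already monic.

m−1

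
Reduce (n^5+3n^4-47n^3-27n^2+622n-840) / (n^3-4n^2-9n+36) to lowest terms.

(n^3+10n^2+11n-70)/(n+3)

By polynomial division,
  n^5+3n^4-47n^3-27n^2+622n-840 = (n^2+7n-10)(n^3-4n^2-9n+36) + (-40n^2+280n-480)
  n^3-4n^2-9n+36 = (-(1/40)n-3/40)(-40n^2+280n-480) + (0)
Last nonzero remainder: -40n^2+280n-480. Dividing through by -40 gives the monic gcd n^2-7n+12.
Cancel n^2-7n+12 from numerator and denominator to get the reduced form.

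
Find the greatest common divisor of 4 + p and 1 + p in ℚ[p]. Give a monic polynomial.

Euclidean algorithm in ℚ[p]:
  p + 4 = (p + 1) + (3)
  p + 1 = ((1/3)p + 1/3)(3) + (0)
The last nonzero remainder is the constant 3, so the polynomials are coprime and gcd = 1.

1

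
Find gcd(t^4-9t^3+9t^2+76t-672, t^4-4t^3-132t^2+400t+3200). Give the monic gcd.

Euclidean algorithm in ℚ[t]:
  t^4-9t^3+9t^2+76t-672 = (t^4-4t^3-132t^2+400t+3200) + (-5t^3+141t^2-324t-3872)
  t^4-4t^3-132t^2+400t+3200 = (-(1/5)t-121/25)(-5t^3+141t^2-324t-3872) + ((12141/25)t^2-(48564/25)t-388512/25)
  -5t^3+141t^2-324t-3872 = (-(125/12141)t+3025/12141)((12141/25)t^2-(48564/25)t-388512/25) + (0)
Last nonzero remainder: (12141/25)t^2-(48564/25)t-388512/25. Dividing through by 12141/25 gives the monic gcd t^2-4t-32.

t^2-4t-32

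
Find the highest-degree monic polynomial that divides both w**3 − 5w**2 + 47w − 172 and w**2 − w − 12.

w − 4

Apply the Euclidean algorithm:
  w**3 − 5w**2 + 47w − 172 = (w − 4)(w**2 − w − 12) + (55w − 220)
  w**2 − w − 12 = ((1/55)w + 3/55)(55w − 220) + (0)
Last nonzero remainder: 55w − 220. Dividing through by 55 gives the monic gcd w − 4.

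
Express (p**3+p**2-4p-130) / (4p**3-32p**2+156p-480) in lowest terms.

Euclidean algorithm in ℚ[p]:
  p**3+p**2-4p-130 = (1/4)(4p**3-32p**2+156p-480) + (9p**2-43p-10)
  4p**3-32p**2+156p-480 = ((4/9)p-116/81)(9p**2-43p-10) + ((8008/81)p-40040/81)
  9p**2-43p-10 = ((729/8008)p+81/4004)((8008/81)p-40040/81) + (0)
Last nonzero remainder: (8008/81)p-40040/81. Dividing through by 8008/81 gives the monic gcd p-5.
Cancel p-5 from numerator and denominator to get the reduced form.

(p**2+6p+26)/(4p**2-12p+96)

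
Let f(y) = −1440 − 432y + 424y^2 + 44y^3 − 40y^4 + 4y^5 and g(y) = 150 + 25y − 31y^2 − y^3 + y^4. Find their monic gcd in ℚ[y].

30 − y − 6y^2 + y^3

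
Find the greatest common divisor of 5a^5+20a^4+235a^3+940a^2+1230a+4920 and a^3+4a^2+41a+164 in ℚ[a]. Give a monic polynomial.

Apply the Euclidean algorithm:
  5a^5+20a^4+235a^3+940a^2+1230a+4920 = (5a^2+30)(a^3+4a^2+41a+164) + (0)
The last nonzero remainder a^3+4a^2+41a+164 is already monic.

a^3+4a^2+41a+164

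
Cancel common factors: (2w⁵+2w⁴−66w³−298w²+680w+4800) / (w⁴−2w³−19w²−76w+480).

(2w²−2w−40)/(w−4)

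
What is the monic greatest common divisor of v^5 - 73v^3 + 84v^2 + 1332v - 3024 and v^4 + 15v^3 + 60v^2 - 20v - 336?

v^2 + 13v + 42

Apply the Euclidean algorithm:
  v^5 - 73v^3 + 84v^2 + 1332v - 3024 = (v - 15)(v^4 + 15v^3 + 60v^2 - 20v - 336) + (92v^3 + 1004v^2 + 1368v - 8064)
  v^4 + 15v^3 + 60v^2 - 20v - 336 = ((1/92)v + 47/1058)(92v^3 + 1004v^2 + 1368v - 8064) + ((280/529)v^2 + (3640/529)v + 11760/529)
  92v^3 + 1004v^2 + 1368v - 8064 = ((12167/70)v - 12696/35)((280/529)v^2 + (3640/529)v + 11760/529) + (0)
Last nonzero remainder: (280/529)v^2 + (3640/529)v + 11760/529. Dividing through by 280/529 gives the monic gcd v^2 + 13v + 42.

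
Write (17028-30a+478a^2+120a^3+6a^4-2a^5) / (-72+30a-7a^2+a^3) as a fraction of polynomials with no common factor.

(946+156a-2a^3)/(-4+a)

Euclidean algorithm in ℚ[a]:
  -2a^5+6a^4+120a^3+478a^2-30a+17028 = (-2a^2-8a+124)(a^3-7a^2+30a-72) + (1442a^2-4326a+25956)
  a^3-7a^2+30a-72 = ((1/1442)a-2/721)(1442a^2-4326a+25956) + (0)
Last nonzero remainder: 1442a^2-4326a+25956. Dividing through by 1442 gives the monic gcd a^2-3a+18.
Cancel a^2-3a+18 from numerator and denominator to get the reduced form.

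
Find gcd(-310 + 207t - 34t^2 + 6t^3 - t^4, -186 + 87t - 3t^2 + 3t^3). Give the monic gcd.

Repeated division with remainder:
  -t^4 + 6t^3 - 34t^2 + 207t - 310 = (-(1/3)t + 5/3)(3t^3 - 3t^2 + 87t - 186) + (0)
Last nonzero remainder: 3t^3 - 3t^2 + 87t - 186. Dividing through by 3 gives the monic gcd t^3 - t^2 + 29t - 62.

-62 + 29t - t^2 + t^3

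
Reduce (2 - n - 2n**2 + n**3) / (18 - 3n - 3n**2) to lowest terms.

Repeated division with remainder:
  n**3 - 2n**2 - n + 2 = (-(1/3)n + 1)(-3n**2 - 3n + 18) + (8n - 16)
  -3n**2 - 3n + 18 = (-(3/8)n - 9/8)(8n - 16) + (0)
Last nonzero remainder: 8n - 16. Dividing through by 8 gives the monic gcd n - 2.
Cancel n - 2 from numerator and denominator to get the reduced form.

(1 - n**2)/(9 + 3n)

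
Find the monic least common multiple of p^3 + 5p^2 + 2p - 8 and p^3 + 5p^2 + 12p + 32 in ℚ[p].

Euclidean algorithm in ℚ[p]:
  p^3 + 5p^2 + 2p - 8 = (p^3 + 5p^2 + 12p + 32) + (-10p - 40)
  p^3 + 5p^2 + 12p + 32 = (-(1/10)p^2 - (1/10)p - 4/5)(-10p - 40) + (0)
Last nonzero remainder: -10p - 40. Dividing through by -10 gives the monic gcd p + 4.
Then lcm(f, g) = f·g / gcd(f, g); expanding and making the result monic gives the answer.

p^5 + 6p^4 + 15p^3 + 34p^2 + 8p - 64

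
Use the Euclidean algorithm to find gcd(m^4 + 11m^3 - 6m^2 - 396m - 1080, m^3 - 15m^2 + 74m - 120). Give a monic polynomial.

By polynomial division,
  m^4 + 11m^3 - 6m^2 - 396m - 1080 = (m + 26)(m^3 - 15m^2 + 74m - 120) + (310m^2 - 2200m + 2040)
  m^3 - 15m^2 + 74m - 120 = ((1/310)m - 49/1922)(310m^2 - 2200m + 2040) + ((10890/961)m - 65340/961)
  310m^2 - 2200m + 2040 = ((29791/1089)m - 32674/1089)((10890/961)m - 65340/961) + (0)
Last nonzero remainder: (10890/961)m - 65340/961. Dividing through by 10890/961 gives the monic gcd m - 6.

m - 6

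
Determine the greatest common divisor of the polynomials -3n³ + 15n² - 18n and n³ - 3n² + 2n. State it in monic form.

Apply the Euclidean algorithm:
  -3n³ + 15n² - 18n = (-3)(n³ - 3n² + 2n) + (6n² - 12n)
  n³ - 3n² + 2n = ((1/6)n - 1/6)(6n² - 12n) + (0)
Last nonzero remainder: 6n² - 12n. Dividing through by 6 gives the monic gcd n² - 2n.

n² - 2n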